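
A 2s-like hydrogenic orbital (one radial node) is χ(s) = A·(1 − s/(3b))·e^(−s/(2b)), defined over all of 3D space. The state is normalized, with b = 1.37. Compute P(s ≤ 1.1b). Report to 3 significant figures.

P = ∫ |χ|² 4πs² ds over s ≤ 1.1b.
Normalization gives A² = 1/(8·π·b^3/3).
Substituting u = s/b, A², 4π and the length scale all cancel in the ratio: P = ∫_{0}^{1.1} u^2·(1 - u/3)^2·e^(-u) du / ∫_{0}^{∞} u^2·(1 - u/3)^2·e^(-u) du.
With ∫ u^2·(1 - u/3)^2·e^(-u) du = (-u^4 + 2·u^3 - 3·u^2 - 6·u - 6)·e^(-u)/9 + C, the region integral is ≈ 0.11069 and the full one is 2/3.
This evaluates to P = 0.1660.

P ≈ 0.166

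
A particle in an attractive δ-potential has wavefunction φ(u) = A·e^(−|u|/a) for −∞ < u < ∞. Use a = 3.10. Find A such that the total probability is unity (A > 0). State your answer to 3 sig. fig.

The normalization condition is ∫|φ|² du = 1 from −∞ to ∞.
Using ∫₀^∞ uⁿ e^(−αu) du = n!/αⁿ⁺¹, the integral (without the A² prefactor) comes out to a.
So A² = (a)^(−1).
With a = 3.10: A² = 0.3226 and A = 0.5680.

A ≈ 0.568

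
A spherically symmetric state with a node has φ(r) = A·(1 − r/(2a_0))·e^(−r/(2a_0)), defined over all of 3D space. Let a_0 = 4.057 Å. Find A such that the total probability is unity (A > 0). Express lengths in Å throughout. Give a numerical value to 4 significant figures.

A ≈ 0.02441 Å^(-3/2)

Require ∫ |φ|² 4πr² dr = 1 over the whole domain.
The angular integral contributes 4π, leaving ∫₀^∞ r²|φ|² dr.
With φ = A·(1 − r/(2a_0))·e^(−r/(2a_0)), the integral evaluates to A²·[8·π·a_0^3].
Substituting a_0 = 4.057 gives A² = 0.00059586, so A = 0.024410.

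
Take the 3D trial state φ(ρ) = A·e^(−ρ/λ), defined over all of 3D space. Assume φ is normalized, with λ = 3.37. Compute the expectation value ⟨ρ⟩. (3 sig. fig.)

⟨ρ⟩ ≈ 5.06

⟨ρ⟩ = ∫ ρ |φ|² 4πρ² dρ over the full domain.
With ∫₀^∞ ρ^3 e^(−αρ) dρ = 3!/α^4, the ratio of the moment integral to the normalization integral gives ⟨ρ⟩ = 3·λ/2.
Putting λ = 3.37 gives 5.055.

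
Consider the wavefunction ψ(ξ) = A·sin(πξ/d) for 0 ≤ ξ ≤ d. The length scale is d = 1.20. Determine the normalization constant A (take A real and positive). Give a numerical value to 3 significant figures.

A ≈ 1.29

The normalization condition is ∫|ψ|² dξ = 1 from 0 to d.
With ψ = A·sin(πξ/d), the integral evaluates to A²·[d/2].
Setting this equal to 1 gives A² = 1/(d/2).
Substituting d = 1.20 gives A² = 1.667, so A = 1.291.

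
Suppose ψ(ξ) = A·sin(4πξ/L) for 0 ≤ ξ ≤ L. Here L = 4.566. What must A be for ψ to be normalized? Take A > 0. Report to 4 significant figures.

Normalization requires ∫|ψ|² dξ = 1, integrated from 0 to L.
Carrying out the integral gives A² · L/2.
Setting this equal to 1 gives A² = 1/(L/2).
Plugging in L = 4.566 yields A = 0.66183.

A ≈ 0.6618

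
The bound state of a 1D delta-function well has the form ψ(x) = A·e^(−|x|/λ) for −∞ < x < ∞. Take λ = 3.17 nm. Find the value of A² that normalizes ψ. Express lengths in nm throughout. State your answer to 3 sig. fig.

Normalization requires ∫|ψ|² dx = 1, integrated from −∞ to ∞.
∫|ψ|² dx = A²·(λ).
With λ = 3.17: A² = 0.3155 and A = 0.5617.

A^2 ≈ 0.315 nm^(-1)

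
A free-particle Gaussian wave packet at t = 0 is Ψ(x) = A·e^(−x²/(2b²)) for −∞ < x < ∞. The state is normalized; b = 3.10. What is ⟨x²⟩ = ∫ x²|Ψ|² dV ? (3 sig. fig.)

⟨x^2⟩ ≈ 4.81

⟨x²⟩ = ∫ x^2 |Ψ|² dx over the full domain.
Differentiating ∫e^(−αx²) dx = √(π/α) under α to get the higher moments, evaluating both integrals, ⟨x²⟩ = b^2/2.
Putting b = 3.10 gives 4.805.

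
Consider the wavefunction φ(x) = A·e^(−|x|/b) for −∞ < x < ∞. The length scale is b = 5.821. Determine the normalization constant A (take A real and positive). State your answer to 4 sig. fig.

The normalization condition is ∫|φ|² dx = 1 from −∞ to ∞.
Carrying out the integral gives A² · b.
Setting this equal to 1 gives A² = 1/(b).
Substituting b = 5.821 gives A² = 0.17179, so A = 0.41448.

A ≈ 0.4145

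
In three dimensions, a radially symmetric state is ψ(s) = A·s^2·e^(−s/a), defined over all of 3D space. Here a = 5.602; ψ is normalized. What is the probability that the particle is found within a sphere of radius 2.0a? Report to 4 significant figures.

P ≈ 0.1107

With dV = 4πs²ds, the probability is ∫|ψ|² dV over s ≤ 2.0a.
A² is fixed by ∫₀^∞ 4πs²|ψ|² ds = 1, i.e. A² = (45·π·a^7/2)^(−1).
Let u = s/a; then A², 4π and the length scale all cancel, so P = ∫_{0}^{2.0} u^6·e^(-2·u) du ÷ ∫_{0}^{∞} u^6·e^(-2·u) du.
Using ∫ u^6·e^(-2·u) du = -(4·u^6 + 12·u^5 + 30·u^4 + 60·u^3 + 90·u^2 + 90·u + 45)·e^(-2·u)/8, the numerator is 45/8 - 2185·e^(-4)/8 and the denominator is 45/8.
This evaluates to P = 0.11067.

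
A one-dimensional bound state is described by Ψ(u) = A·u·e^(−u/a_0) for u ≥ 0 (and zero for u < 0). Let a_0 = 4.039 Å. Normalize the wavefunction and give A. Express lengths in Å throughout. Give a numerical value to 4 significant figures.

A ≈ 0.2464 Å^(-3/2)

Normalization requires ∫|Ψ|² du = 1, integrated from 0 to ∞.
Carrying out the integral gives A² · a_0^3/4.
Hence A² = 1/[a_0^3/4].
With a_0 = 4.039: A² = 0.060707 and A = 0.24639.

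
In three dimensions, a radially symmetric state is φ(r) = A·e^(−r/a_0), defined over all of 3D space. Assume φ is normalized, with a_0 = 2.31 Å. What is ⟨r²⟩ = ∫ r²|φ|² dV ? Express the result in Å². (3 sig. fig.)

⟨r^2⟩ ≈ 16.0 Å^2

⟨r²⟩ = ∫ r^2 |φ|² 4πr² dr over the full domain.
With ∫₀^∞ r^4 e^(−αr) dr = 4!/α^5, the ratio of the moment integral to the normalization integral gives ⟨r²⟩ = 3·a_0^2.
Putting a_0 = 2.31 gives 16.01.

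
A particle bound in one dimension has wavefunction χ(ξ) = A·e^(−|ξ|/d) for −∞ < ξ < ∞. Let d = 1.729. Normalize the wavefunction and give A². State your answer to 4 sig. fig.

A^2 ≈ 0.5784

Normalization requires ∫|χ|² dξ = 1, integrated from −∞ to ∞.
The integral (without the A² prefactor) comes out to d.
So A² = (d)^(−1).
Substituting d = 1.729 gives A² = 0.57837, so A = 0.76051.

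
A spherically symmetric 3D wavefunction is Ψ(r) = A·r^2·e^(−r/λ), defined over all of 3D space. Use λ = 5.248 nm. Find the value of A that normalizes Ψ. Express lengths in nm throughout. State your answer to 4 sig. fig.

The normalization condition is ∫|Ψ|² 4πr² dr = 1 from 0 to ∞.
The angular integral contributes 4π, leaving ∫₀^∞ r²|Ψ|² dr.
With Ψ = A·r^2·e^(−r/λ), the integral evaluates to A²·[45·π·λ^7/2].
Setting this equal to 1 gives A² = 1/(45·π·λ^7/2).
With λ = 5.248: A² = 1.2904E-7 and A = 0.00035922.

A ≈ 0.0003592 nm^(-7/2)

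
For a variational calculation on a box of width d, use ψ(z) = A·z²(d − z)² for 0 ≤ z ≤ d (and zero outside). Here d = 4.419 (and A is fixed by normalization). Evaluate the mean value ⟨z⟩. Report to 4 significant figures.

⟨z⟩ = ∫ z |ψ|² dz over the full domain.
The ratio of the moment integral to the normalization integral gives ⟨z⟩ = d/2.
With d = 4.419, ⟨z⟩ = 2.2095.

⟨z⟩ ≈ 2.210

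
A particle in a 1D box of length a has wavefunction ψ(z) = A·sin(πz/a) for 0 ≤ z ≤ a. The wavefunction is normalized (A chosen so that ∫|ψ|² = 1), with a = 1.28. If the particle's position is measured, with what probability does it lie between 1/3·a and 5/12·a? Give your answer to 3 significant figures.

P = ∫_{1/3·a}^{5/12·a} |ψ(z)|² dz.
The normalization integral ∫|ψ|²dz over the whole domain equals a/2·A², and A² cancels in the ratio.
Let u = z/a; then A² and the length scale cancel, so P = ∫_{1/3}^{5/12} sin(π·u)^2 du ÷ ∫_{0}^{1} sin(π·u)^2 du.
An antiderivative of sin(π·u)^2 is u/2 - sin(2·π·u)/(4·π); evaluating from 1/3 to 5/12 gives -1/(8·π) + 1/24 + √(3)/(8·π), while the full integral is 1/2.
This works out to P = (-3 + π + 3·√(3))/(12·π).

P ≈ 0.142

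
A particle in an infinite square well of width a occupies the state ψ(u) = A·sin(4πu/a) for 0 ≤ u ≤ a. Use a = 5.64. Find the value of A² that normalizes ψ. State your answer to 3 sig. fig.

A^2 ≈ 0.355

Normalization requires ∫|ψ|² du = 1, integrated from 0 to a.
∫|ψ|² du = A²·(a/2).
Plugging in a = 5.64 yields A = 0.5955.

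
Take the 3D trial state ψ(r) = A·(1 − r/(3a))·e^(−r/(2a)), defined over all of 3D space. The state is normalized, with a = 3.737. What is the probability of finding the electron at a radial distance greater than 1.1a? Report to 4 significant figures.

Integrate the radial probability density 4πr²|ψ|² over r > 1.1a.
Normalization gives A² = 1/(8·π·a^3/3).
Let u = r/a; then A², 4π and the length scale all cancel, so P = ∫_{1.1}^{∞} u^2·(1 - u/3)^2·e^(-u) du ÷ ∫_{0}^{∞} u^2·(1 - u/3)^2·e^(-u) du.
Using ∫ u^2·(1 - u/3)^2·e^(-u) du = (-u^4 + 2·u^3 - 3·u^2 - 6·u - 6)·e^(-u)/9, the numerator is ≈ 0.555972 and the denominator is 2/3.
Taking the ratio yields P = 0.83396.

P ≈ 0.8340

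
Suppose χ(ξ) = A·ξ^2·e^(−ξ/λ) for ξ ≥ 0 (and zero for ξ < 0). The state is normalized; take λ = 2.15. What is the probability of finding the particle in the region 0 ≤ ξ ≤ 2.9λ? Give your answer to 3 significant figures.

|χ|² is the probability density, so P = ∫_{0}^{2.9λ} |χ|² dξ.
With A² fixed by ∫|χ|² = 1, i.e. A² = (3·λ^5/4)^(−1), substitute and integrate.
Substituting u = ξ/λ, A² and the length scale cancel in the ratio: P = ∫_{0}^{2.9} u^4·e^(-2·u) du / ∫_{0}^{∞} u^4·e^(-2·u) du.
Using ∫ u^4·e^(-2·u) du = -(u^4/2 + u^3 + 3·u^2/2 + 3·u/2 + 3/4)·e^(-2·u), the numerator is ≈ 0.51546 and the denominator is 3/4.
Taking the ratio, P = 0.6873.

P ≈ 0.687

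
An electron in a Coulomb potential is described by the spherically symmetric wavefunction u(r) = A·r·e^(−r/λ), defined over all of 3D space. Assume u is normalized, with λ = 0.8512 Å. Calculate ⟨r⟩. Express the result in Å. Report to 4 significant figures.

⟨r⟩ ≈ 2.128 Å

By definition ⟨r⟩ = ∫ r |u(r)|² 4πr² dr.
Since the A² factors cancel between numerator and denominator, ⟨r⟩ = 5·λ/2.
Putting λ = 0.8512 gives 2.1280.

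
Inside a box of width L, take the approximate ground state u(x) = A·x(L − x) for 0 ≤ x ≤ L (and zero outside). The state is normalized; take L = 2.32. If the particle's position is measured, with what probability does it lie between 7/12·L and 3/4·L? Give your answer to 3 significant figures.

P ≈ 0.243

|u|² is the probability density, so P = ∫_{7/12·L}^{3/4·L} |u|² dx.
With A² fixed by ∫|u|² = 1, i.e. A² = (L^5/30)^(−1), substitute and integrate.
Substituting t = x/L, A² and the length scale cancel in the ratio: P = ∫_{7/12}^{3/4} t^2·(1 - t)^2 dt / ∫_{0}^{1} t^2·(1 - t)^2 dt.
With ∫ t^2·(1 - t)^2 dt = t^3·(6·t^2 - 15·t + 10)/30 + C, the region integral is ≈ 0.0081035 and the full one is 1/30.
The result is P = 0.2431.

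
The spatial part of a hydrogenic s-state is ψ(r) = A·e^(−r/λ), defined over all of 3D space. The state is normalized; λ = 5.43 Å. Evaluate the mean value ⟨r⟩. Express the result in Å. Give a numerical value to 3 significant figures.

⟨r⟩ ≈ 8.15 Å

⟨r⟩ = ∫ r |ψ|² 4πr² dr over the full domain.
Since the A² factors cancel between numerator and denominator, ⟨r⟩ = 3·λ/2.
Putting λ = 5.43 gives 8.145.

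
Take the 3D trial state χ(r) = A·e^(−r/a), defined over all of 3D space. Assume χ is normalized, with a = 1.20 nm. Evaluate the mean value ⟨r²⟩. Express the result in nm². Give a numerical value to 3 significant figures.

⟨r²⟩ = ∫ r^2 |χ|² 4πr² dr over the full domain.
Recall ∫₀^∞ r^m e^(−r/β) dr = m!·β^(m+1), the ratio of the moment integral to the normalization integral gives ⟨r²⟩ = 3·a^2.
With a = 1.20, ⟨r^2⟩ = 4.320.

⟨r^2⟩ ≈ 4.32 nm^2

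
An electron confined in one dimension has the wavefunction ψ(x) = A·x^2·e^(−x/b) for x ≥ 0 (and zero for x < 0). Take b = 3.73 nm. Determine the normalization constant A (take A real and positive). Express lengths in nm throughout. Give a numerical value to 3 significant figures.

Require ∫ |ψ|² dx = 1 over the whole domain.
Recall ∫₀^∞ x^m e^(−x/β) dx = m!·β^(m+1), with ψ = A·x^2·e^(−x/b), the integral evaluates to A²·[3·b^5/4].
So A² = (3·b^5/4)^(−1).
Substituting b = 3.73 gives A² = 0.001847, so A = 0.04297.

A ≈ 0.0430 nm^(-5/2)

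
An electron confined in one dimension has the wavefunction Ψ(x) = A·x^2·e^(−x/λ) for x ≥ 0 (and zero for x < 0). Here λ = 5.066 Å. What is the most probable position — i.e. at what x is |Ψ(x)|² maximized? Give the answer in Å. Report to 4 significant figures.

x ≈ 10.13 Å

The maximum of |Ψ(x)|² occurs where its derivative vanishes.
This gives x = 2·λ.
With λ = 5.066, the most probable position is 10.132 Å.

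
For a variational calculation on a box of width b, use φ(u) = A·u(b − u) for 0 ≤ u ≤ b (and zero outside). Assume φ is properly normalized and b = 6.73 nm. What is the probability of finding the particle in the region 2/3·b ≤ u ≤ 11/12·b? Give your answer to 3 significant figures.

P = ∫_{2/3·b}^{11/12·b} |φ(u)|² du.
Since A² = 1/(b^5/30), this is the region integral divided by the full normalization integral.
Let t = u/b; then A² and the length scale cancel, so P = ∫_{2/3}^{11/12} t^2·(1 - t)^2 dt ÷ ∫_{0}^{1} t^2·(1 - t)^2 dt.
An antiderivative of t^2·(1 - t)^2 is t^3·(6·t^2 - 15·t + 10)/30; evaluating from 2/3 to 11/12 gives ≈ 0.0068263, while the full integral is 1/30.
Evaluating gives P = 0.2048.

P ≈ 0.205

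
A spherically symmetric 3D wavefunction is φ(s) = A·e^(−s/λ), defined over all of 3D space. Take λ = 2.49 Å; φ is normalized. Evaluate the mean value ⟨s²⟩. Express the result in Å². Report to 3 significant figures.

The expectation value is the |φ|²-weighted average of s^2: ∫ s^2|φ|² 4πs² ds.
Recall ∫₀^∞ s^m e^(−s/β) ds = m!·β^(m+1), evaluating both integrals, ⟨s²⟩ = 3·λ^2.
With λ = 2.49, ⟨s^2⟩ = 18.60.

⟨s^2⟩ ≈ 18.6 Å^2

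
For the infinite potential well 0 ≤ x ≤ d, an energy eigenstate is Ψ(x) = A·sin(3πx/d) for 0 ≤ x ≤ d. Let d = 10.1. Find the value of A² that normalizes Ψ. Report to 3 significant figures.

We need A² ∫|f|² dx = 1, taking the integral from 0 to d.
∫|Ψ|² dx = A²·(d/2).
Hence A² = 1/[d/2].
With d = 10.1: A² = 0.1980 and A = 0.4450.

A^2 ≈ 0.198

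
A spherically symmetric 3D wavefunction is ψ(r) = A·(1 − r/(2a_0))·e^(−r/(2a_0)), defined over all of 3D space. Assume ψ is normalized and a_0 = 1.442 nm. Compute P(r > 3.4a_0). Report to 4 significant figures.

P = ∫ |ψ|² 4πr² dr over r > 3.4a_0.
The full normalization integral is A²·[8·π·a_0^3] = 1, fixing A².
Let u = r/a_0; then A², 4π and the length scale all cancel, so P = ∫_{3.4}^{∞} u^2·(1 - u/2)^2·e^(-u) du ÷ ∫_{0}^{∞} u^2·(1 - u/2)^2·e^(-u) du.
Using ∫ u^2·(1 - u/2)^2·e^(-u) du = -(u^4/4 + u^2 + 2·u + 2)·e^(-u), the numerator is ≈ 1.79443 and the denominator is 2.
Taking the ratio yields P = 0.89721.

P ≈ 0.8972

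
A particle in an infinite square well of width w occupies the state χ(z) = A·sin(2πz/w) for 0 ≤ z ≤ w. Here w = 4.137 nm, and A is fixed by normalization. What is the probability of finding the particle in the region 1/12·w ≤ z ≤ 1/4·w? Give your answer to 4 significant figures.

|χ|² is the probability density, so P = ∫_{1/12·w}^{1/4·w} |χ|² dz.
The normalization integral ∫|χ|²dz over the whole domain equals w/2·A², and A² cancels in the ratio.
Let u = z/w; then A² and the length scale cancel, so P = ∫_{1/12}^{1/4} sin(2·π·u)^2 du ÷ ∫_{0}^{1} sin(2·π·u)^2 du.
An antiderivative of sin(2·π·u)^2 is u/2 - sin(4·π·u)/(8·π); evaluating from 1/12 to 1/4 gives √(3)/(16·π) + 1/12, while the full integral is 1/2.
This works out to P = (√(3)/8 + π/6)/π.

P ≈ 0.2356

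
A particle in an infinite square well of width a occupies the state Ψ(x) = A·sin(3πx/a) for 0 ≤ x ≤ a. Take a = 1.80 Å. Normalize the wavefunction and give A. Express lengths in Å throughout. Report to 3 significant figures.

Normalization requires ∫|Ψ|² dx = 1, integrated from 0 to a.
∫|Ψ|² dx = A²·(a/2).
So A² = (a/2)^(−1).
With a = 1.80: A² = 1.111 and A = 1.054.

A ≈ 1.05 Å^(-1/2)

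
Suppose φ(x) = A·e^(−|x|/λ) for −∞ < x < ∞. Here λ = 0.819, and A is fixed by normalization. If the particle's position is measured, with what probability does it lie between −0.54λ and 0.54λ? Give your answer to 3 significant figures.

P ≈ 0.660

The probability is P = ∫ |φ|² dx over [−0.54λ, 0.54λ].
Since A² = 1/(λ), this is the region integral divided by the full normalization integral.
By symmetry take twice the x ≥ 0 contribution in numerator and denominator; the 2's cancel. Let u = x/λ; then A² and the length scale cancel, so P = ∫_{0}^{0.54} e^(-2·u) du ÷ ∫_{0}^{∞} e^(-2·u) du.
Using ∫ e^(-2·u) du = -e^(-2·u)/2, the numerator is 1/2 - e^(-27/25)/2 and the denominator is 1/2.
Taking the ratio, P = 0.6604.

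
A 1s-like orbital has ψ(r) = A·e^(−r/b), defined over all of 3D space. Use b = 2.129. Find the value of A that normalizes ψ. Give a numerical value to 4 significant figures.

Require ∫ |ψ|² 4πr² dr = 1 over the whole domain.
The angular integral contributes 4π, leaving ∫₀^∞ r²|ψ|² dr.
∫|ψ|² 4πr² dr = A²·(π·b^3).
So A² = (π·b^3)^(−1).
Plugging in b = 2.129 yields A = 0.18162.

A ≈ 0.1816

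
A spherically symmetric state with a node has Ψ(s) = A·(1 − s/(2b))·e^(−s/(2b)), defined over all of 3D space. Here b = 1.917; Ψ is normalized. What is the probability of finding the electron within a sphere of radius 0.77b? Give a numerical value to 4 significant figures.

P ≈ 0.02286

Integrate the radial probability density 4πs²|Ψ|² over s ≤ 0.77b.
Normalization gives A² = 1/(8·π·b^3).
Let u = s/b; then A², 4π and the length scale all cancel, so P = ∫_{0}^{0.77} u^2·(1 - u/2)^2·e^(-u) du ÷ ∫_{0}^{∞} u^2·(1 - u/2)^2·e^(-u) du.
Using ∫ u^2·(1 - u/2)^2·e^(-u) du = -(u^4/4 + u^2 + 2·u + 2)·e^(-u), the numerator is ≈ 0.0457225 and the denominator is 2.
Taking the ratio yields P = 0.022861.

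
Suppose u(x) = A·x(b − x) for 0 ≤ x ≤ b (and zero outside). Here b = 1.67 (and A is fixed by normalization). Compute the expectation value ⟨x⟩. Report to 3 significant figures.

⟨x⟩ ≈ 0.835

The expectation value is the |u|²-weighted average of x: ∫ x|u|² dx.
Since the A² factors cancel between numerator and denominator, ⟨x⟩ = b/2.
With b = 1.67, ⟨x⟩ = 0.8350.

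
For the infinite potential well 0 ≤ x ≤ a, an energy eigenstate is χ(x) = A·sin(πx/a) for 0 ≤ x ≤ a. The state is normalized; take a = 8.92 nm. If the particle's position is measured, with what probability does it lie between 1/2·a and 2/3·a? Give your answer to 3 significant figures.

P ≈ 0.304

P = ∫_{1/2·a}^{2/3·a} |χ(x)|² dx.
With A² fixed by ∫|χ|² = 1, i.e. A² = (a/2)^(−1), substitute and integrate.
In terms of u = x/a (A² and the length scale cancel between numerator and denominator), P = [∫_{1/2}^{2/3} sin(π·u)^2 du] / [∫_{0}^{1} sin(π·u)^2 du].
With ∫ sin(π·u)^2 du = u/2 - sin(2·π·u)/(4·π) + C, the region integral is √(3)/(8·π) + 1/12 and the full one is 1/2.
This works out to P = (√(3)/4 + π/6)/π.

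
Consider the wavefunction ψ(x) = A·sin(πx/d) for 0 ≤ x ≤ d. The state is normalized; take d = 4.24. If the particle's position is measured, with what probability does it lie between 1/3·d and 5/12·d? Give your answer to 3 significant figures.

P ≈ 0.142

The probability is P = ∫ |ψ|² dx over [1/3·d, 5/12·d].
With A² fixed by ∫|ψ|² = 1, i.e. A² = (d/2)^(−1), substitute and integrate.
Let u = x/d; then A² and the length scale cancel, so P = ∫_{1/3}^{5/12} sin(π·u)^2 du ÷ ∫_{0}^{1} sin(π·u)^2 du.
An antiderivative of sin(π·u)^2 is u/2 - sin(2·π·u)/(4·π); evaluating from 1/3 to 5/12 gives -1/(8·π) + 1/24 + √(3)/(8·π), while the full integral is 1/2.
The result is P = (-3 + π + 3·√(3))/(12·π).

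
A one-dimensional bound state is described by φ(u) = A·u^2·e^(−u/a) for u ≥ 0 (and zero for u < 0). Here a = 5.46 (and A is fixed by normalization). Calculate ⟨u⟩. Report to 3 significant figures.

By definition ⟨u⟩ = ∫ u |φ(u)|² du.
Evaluating both integrals, ⟨u⟩ = 5·a/2.
With a = 5.46, ⟨u⟩ = 13.65.

⟨u⟩ ≈ 13.7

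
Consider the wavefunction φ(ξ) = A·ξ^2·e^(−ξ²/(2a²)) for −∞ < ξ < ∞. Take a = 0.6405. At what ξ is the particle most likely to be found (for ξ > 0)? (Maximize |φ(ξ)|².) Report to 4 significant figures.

ξ ≈ 0.9058

Differentiate |φ(ξ)|² with respect to ξ and set to zero.
Solving yields ξ = √(2)·a.
With a = 0.6405, the value of ξ > 0 at which the probability density is greatest is 0.90580.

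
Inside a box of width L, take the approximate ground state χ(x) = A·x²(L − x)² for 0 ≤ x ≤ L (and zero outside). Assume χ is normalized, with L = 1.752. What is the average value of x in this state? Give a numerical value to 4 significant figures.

By definition ⟨x⟩ = ∫ x |χ(x)|² dx.
Evaluating both integrals, ⟨x⟩ = L/2.
With L = 1.752, ⟨x⟩ = 0.87600.

⟨x⟩ ≈ 0.8760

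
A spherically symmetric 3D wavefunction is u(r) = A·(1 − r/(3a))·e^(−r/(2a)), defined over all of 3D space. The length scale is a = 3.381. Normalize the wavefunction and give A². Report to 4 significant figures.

A^2 ≈ 0.003088

The normalization condition is ∫|u|² 4πr² dr = 1 from 0 to ∞.
Recall ∫₀^∞ r^m e^(−r/β) dr = m!·β^(m+1), the integral (without the A² prefactor) comes out to 8·π·a^3/3.
So A² = (8·π·a^3/3)^(−1).
With a = 3.381: A² = 0.0030885 and A = 0.055574.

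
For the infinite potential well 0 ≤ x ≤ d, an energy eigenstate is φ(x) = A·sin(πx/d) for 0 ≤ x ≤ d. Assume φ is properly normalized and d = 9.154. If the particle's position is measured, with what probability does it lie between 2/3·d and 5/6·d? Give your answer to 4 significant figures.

P ≈ 0.1667

The probability is P = ∫ |φ|² dx over [2/3·d, 5/6·d].
The normalization integral ∫|φ|²dx over the whole domain equals d/2·A², and A² cancels in the ratio.
Let u = x/d; then A² and the length scale cancel, so P = ∫_{2/3}^{5/6} sin(π·u)^2 du ÷ ∫_{0}^{1} sin(π·u)^2 du.
Using ∫ sin(π·u)^2 du = u/2 - sin(2·π·u)/(4·π), the numerator is 1/12 and the denominator is 1/2.
This works out to P = 1/6.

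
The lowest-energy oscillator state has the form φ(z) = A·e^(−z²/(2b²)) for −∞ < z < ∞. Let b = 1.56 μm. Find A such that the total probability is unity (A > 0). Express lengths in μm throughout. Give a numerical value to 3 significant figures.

A ≈ 0.601 μm^(-1/2)

Require ∫ |φ|² dz = 1 over the whole domain.
Differentiating ∫e^(−αz²) dz = √(π/α) under α to get the higher moments, the integral (without the A² prefactor) comes out to √(π)·b.
Hence A² = 1/[√(π)·b].
Substituting b = 1.56 gives A² = 0.3617, so A = 0.6014.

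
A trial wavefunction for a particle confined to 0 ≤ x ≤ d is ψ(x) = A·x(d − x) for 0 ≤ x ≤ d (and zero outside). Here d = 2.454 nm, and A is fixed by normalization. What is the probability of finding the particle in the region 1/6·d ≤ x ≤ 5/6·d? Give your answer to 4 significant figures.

P ≈ 0.9290

|ψ|² is the probability density, so P = ∫_{1/6·d}^{5/6·d} |ψ|² dx.
The normalization integral ∫|ψ|²dx over the whole domain equals d^5/30·A², and A² cancels in the ratio.
In terms of u = x/d (A² and the length scale cancel between numerator and denominator), P = [∫_{1/6}^{5/6} u^2·(1 - u)^2 du] / [∫_{0}^{1} u^2·(1 - u)^2 du].
Using ∫ u^2·(1 - u)^2 du = u^3·(6·u^2 - 15·u + 10)/30, the numerator is 301/9720 and the denominator is 1/30.
Evaluating gives P = 301/324.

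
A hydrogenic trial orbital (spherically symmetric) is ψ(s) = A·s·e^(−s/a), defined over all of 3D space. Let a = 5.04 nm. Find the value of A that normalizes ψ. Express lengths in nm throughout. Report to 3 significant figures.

A ≈ 0.00571 nm^(-5/2)

The normalization condition is ∫|ψ|² 4πs² ds = 1 from 0 to ∞.
∫|ψ|² 4πs² ds = A²·(3·π·a^5).
So A² = (3·π·a^5)^(−1).
Plugging in a = 5.04 yields A = 0.005712.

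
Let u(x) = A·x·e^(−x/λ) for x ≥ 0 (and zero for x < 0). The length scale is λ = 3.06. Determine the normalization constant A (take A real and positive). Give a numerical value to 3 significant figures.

A ≈ 0.374

The normalization condition is ∫|u|² dx = 1 from 0 to ∞.
Recall ∫₀^∞ x^m e^(−x/β) dx = m!·β^(m+1), the integral (without the A² prefactor) comes out to λ^3/4.
Setting this equal to 1 gives A² = 1/(λ^3/4).
With λ = 3.06: A² = 0.1396 and A = 0.3736.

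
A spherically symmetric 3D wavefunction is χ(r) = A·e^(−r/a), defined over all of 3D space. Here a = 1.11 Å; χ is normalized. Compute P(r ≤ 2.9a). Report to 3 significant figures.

With dV = 4πr²dr, the probability is ∫|χ|² dV over r ≤ 2.9a.
Normalization gives A² = 1/(π·a^3).
Substituting u = r/a, A², 4π and the length scale all cancel in the ratio: P = ∫_{0}^{2.9} u^2·e^(-2·u) du / ∫_{0}^{∞} u^2·e^(-2·u) du.
With ∫ u^2·e^(-2·u) du = -(2·u^2 + 2·u + 1)·e^(-2·u)/4 + C, the region integral is 1/4 - 1181·e^(-29/5)/200 and the full one is 1/4.
This evaluates to P = 0.9285.

P ≈ 0.928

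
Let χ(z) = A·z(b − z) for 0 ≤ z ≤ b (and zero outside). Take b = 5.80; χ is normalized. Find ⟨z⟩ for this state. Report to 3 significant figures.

⟨z⟩ ≈ 2.90

⟨z⟩ = ∫ z |χ|² dz over the full domain.
Evaluating both integrals, ⟨z⟩ = b/2.
With b = 5.80, ⟨z⟩ = 2.900.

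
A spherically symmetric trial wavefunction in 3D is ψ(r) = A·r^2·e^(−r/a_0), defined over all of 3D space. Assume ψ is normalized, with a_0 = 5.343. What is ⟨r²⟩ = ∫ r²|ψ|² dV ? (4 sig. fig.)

⟨r²⟩ = ∫ r^2 |ψ|² 4πr² dr over the full domain.
Using ∫₀^∞ rⁿ e^(−αr) dr = n!/αⁿ⁺¹, the ratio of the moment integral to the normalization integral gives ⟨r²⟩ = 14·a_0^2.
Putting a_0 = 5.343 gives 399.67.

⟨r^2⟩ ≈ 399.7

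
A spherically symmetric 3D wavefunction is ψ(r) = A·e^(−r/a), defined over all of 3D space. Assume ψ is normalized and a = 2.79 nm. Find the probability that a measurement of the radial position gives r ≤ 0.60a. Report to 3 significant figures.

P ≈ 0.121

P = ∫ |ψ|² 4πr² dr over r ≤ 0.60a.
The full normalization integral is A²·[π·a^3] = 1, fixing A².
Substituting u = r/a, A², 4π and the length scale all cancel in the ratio: P = ∫_{0}^{0.60} u^2·e^(-2·u) du / ∫_{0}^{∞} u^2·e^(-2·u) du.
Using ∫ u^2·e^(-2·u) du = -(2·u^2 + 2·u + 1)·e^(-2·u)/4, the numerator is 1/4 - 73·e^(-6/5)/100 and the denominator is 1/4.
This evaluates to P = 0.1205.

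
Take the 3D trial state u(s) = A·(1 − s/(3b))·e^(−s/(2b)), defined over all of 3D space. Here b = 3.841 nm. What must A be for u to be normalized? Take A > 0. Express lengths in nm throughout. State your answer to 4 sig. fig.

A ≈ 0.04590 nm^(-3/2)

We need A² ∫|f|² 4πs² ds = 1, taking the integral from 0 to ∞.
The angular integral contributes 4π, leaving ∫₀^∞ s²|u|² ds.
The integral (without the A² prefactor) comes out to 8·π·b^3/3.
Hence A² = 1/[8·π·b^3/3].
Plugging in b = 3.841 yields A = 0.045896.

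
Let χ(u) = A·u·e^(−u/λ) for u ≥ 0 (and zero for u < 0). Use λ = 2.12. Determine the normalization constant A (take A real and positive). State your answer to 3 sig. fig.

A ≈ 0.648

The normalization condition is ∫|χ|² du = 1 from 0 to ∞.
With χ = A·u·e^(−u/λ), the integral evaluates to A²·[λ^3/4].
So A² = (λ^3/4)^(−1).
With λ = 2.12: A² = 0.4198 and A = 0.6479.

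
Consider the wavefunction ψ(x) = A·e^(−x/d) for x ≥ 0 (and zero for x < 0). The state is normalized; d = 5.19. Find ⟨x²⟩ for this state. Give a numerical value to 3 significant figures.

⟨x^2⟩ ≈ 13.5

⟨x²⟩ = ∫ x^2 |ψ|² dx over the full domain.
Since the A² factors cancel between numerator and denominator, ⟨x²⟩ = d^2/2.
With d = 5.19, ⟨x^2⟩ = 13.47.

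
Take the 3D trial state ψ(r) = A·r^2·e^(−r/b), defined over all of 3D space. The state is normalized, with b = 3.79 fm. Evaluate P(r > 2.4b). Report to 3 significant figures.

P = ∫ |ψ|² 4πr² dr over r > 2.4b.
The full normalization integral is A²·[45·π·b^7/2] = 1, fixing A².
Let u = r/b; then A², 4π and the length scale all cancel, so P = ∫_{2.4}^{∞} u^6·e^(-2·u) du ÷ ∫_{0}^{∞} u^6·e^(-2·u) du.
With ∫ u^6·e^(-2·u) du = -(4·u^6 + 12·u^5 + 30·u^4 + 60·u^3 + 90·u^2 + 90·u + 45)·e^(-2·u)/8 + C, the region integral is ≈ 4.4483 and the full one is 45/8.
The region integral divided by the full integral gives P = 0.7908.

P ≈ 0.791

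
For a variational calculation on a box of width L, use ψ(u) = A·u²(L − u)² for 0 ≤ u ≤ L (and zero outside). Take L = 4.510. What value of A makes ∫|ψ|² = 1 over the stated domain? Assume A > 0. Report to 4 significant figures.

We need A² ∫|f|² du = 1, taking the integral from 0 to L.
The integral (without the A² prefactor) comes out to L^9/630.
Setting this equal to 1 gives A² = 1/(L^9/630).
Plugging in L = 4.510 yields A = 0.028568.

A ≈ 0.02857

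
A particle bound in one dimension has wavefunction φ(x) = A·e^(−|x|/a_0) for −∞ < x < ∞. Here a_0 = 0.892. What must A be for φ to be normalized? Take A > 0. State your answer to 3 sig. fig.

A ≈ 1.06

Normalization requires ∫|φ|² dx = 1, integrated from −∞ to ∞.
The integral (without the A² prefactor) comes out to a_0.
Hence A² = 1/[a_0].
Plugging in a_0 = 0.892 yields A = 1.059.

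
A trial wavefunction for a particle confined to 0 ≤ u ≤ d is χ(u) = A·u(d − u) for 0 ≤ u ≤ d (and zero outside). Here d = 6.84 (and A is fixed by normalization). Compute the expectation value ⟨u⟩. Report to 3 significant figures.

⟨u⟩ ≈ 3.42

⟨u⟩ = ∫ u |χ|² du over the full domain.
Expanding the polynomial and integrating term by term, the ratio of the moment integral to the normalization integral gives ⟨u⟩ = d/2.
Putting d = 6.84 gives 3.420.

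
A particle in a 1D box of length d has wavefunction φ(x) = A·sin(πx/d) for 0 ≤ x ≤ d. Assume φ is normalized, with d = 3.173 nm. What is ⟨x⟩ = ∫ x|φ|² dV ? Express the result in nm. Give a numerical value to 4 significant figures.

By definition ⟨x⟩ = ∫ x |φ(x)|² dx.
With ∫₀^d sin²(nπx/d) dx = d/2, since the A² factors cancel between numerator and denominator, ⟨x⟩ = d/2.
With d = 3.173, ⟨x⟩ = 1.5865.

⟨x⟩ ≈ 1.587 nm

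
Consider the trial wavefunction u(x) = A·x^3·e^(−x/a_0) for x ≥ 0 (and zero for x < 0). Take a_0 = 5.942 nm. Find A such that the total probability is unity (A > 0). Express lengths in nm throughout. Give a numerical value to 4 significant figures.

A ≈ 0.0008245 nm^(-7/2)

We need A² ∫|f|² dx = 1, taking the integral from 0 to ∞.
With ∫₀^∞ x^6 e^(−αx) dx = 6!/α^7, with u = A·x^3·e^(−x/a_0), the integral evaluates to A²·[45·a_0^7/8].
Plugging in a_0 = 5.942 yields A = 0.00082447.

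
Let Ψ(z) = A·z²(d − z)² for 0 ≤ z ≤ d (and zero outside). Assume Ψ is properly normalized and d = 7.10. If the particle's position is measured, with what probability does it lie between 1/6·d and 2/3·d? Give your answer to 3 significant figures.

P ≈ 0.846

|Ψ|² is the probability density, so P = ∫_{1/6·d}^{2/3·d} |Ψ|² dz.
Since A² = 1/(d^9/630), this is the region integral divided by the full normalization integral.
Substituting u = z/d, A² and the length scale cancel in the ratio: P = ∫_{1/6}^{2/3} u^4·(1 - u)^4 du / ∫_{0}^{1} u^4·(1 - u)^4 du.
With ∫ u^4·(1 - u)^4 du = u^5·(70·u^4 - 315·u^3 + 540·u^2 - 420·u + 126)/630 + C, the region integral is ≈ 0.0013432 and the full one is 1/630.
This works out to P = 0.8462.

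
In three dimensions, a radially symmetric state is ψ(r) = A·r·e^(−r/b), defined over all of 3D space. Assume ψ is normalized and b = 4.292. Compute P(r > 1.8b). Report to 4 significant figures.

P ≈ 0.7064

With dV = 4πr²dr, the probability is ∫|ψ|² dV over r > 1.8b.
The full normalization integral is A²·[3·π·b^5] = 1, fixing A².
Substituting u = r/b, A², 4π and the length scale all cancel in the ratio: P = ∫_{1.8}^{∞} u^4·e^(-2·u) du / ∫_{0}^{∞} u^4·e^(-2·u) du.
An antiderivative of u^4·e^(-2·u) is -(u^4/2 + u^3 + 3·u^2/2 + 3·u/2 + 3/4)·e^(-2·u); evaluating from 1.8 to ∞ gives ≈ 0.529829, while the full integral is 3/4.
The region integral divided by the full integral gives P = 0.70644.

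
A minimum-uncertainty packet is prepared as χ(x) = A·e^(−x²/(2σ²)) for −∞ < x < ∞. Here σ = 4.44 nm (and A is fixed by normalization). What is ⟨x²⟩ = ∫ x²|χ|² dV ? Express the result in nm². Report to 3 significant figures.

⟨x^2⟩ ≈ 9.86 nm^2

By definition ⟨x²⟩ = ∫ x^2 |χ(x)|² dx.
With ∫_{−∞}^{∞} x^(2m) e^(−αx²) dx = (2m−1)!!·√π / (2^m α^(m+1/2)), the ratio of the moment integral to the normalization integral gives ⟨x²⟩ = σ^2/2.
With σ = 4.44, ⟨x^2⟩ = 9.857.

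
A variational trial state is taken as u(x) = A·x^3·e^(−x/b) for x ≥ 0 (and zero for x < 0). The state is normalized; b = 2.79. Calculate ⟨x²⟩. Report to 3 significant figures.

⟨x^2⟩ ≈ 109

⟨x²⟩ = ∫ x^2 |u|² dx over the full domain.
Recall ∫₀^∞ x^m e^(−x/β) dx = m!·β^(m+1), since the A² factors cancel between numerator and denominator, ⟨x²⟩ = 14·b^2.
With b = 2.79, ⟨x^2⟩ = 109.0.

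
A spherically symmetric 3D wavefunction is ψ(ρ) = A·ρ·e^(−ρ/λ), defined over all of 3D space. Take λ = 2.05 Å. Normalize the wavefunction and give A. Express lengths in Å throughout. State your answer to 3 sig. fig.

A ≈ 0.0541 Å^(-5/2)

We need A² ∫|f|² 4πρ² dρ = 1, taking the integral from 0 to ∞.
The angular integral contributes 4π, leaving ∫₀^∞ ρ²|ψ|² dρ.
With ψ = A·ρ·e^(−ρ/λ), the integral evaluates to A²·[3·π·λ^5].
Setting this equal to 1 gives A² = 1/(3·π·λ^5).
Plugging in λ = 2.05 yields A = 0.05414.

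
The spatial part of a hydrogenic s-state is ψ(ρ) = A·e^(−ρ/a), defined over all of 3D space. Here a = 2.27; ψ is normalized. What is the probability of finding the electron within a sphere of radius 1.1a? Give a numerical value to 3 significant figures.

P = ∫ |ψ|² 4πρ² dρ over ρ ≤ 1.1a.
A² is fixed by ∫₀^∞ 4πρ²|ψ|² dρ = 1, i.e. A² = (π·a^3)^(−1).
Let u = ρ/a; then A², 4π and the length scale all cancel, so P = ∫_{0}^{1.1} u^2·e^(-2·u) du ÷ ∫_{0}^{∞} u^2·e^(-2·u) du.
Using ∫ u^2·e^(-2·u) du = -(2·u^2 + 2·u + 1)·e^(-2·u)/4, the numerator is 1/4 - 281·e^(-11/5)/200 and the denominator is 1/4.
The region integral divided by the full integral gives P = 0.3773.

P ≈ 0.377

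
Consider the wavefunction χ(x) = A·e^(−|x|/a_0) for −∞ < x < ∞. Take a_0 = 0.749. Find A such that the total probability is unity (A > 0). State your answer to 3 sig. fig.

A ≈ 1.16

Require ∫ |χ|² dx = 1 over the whole domain.
With χ = A·e^(−|x|/a_0), the integral evaluates to A²·[a_0].
So A² = (a_0)^(−1).
With a_0 = 0.749: A² = 1.335 and A = 1.155.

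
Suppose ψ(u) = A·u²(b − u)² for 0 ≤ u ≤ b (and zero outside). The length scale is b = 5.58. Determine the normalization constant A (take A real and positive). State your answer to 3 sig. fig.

We need A² ∫|f|² du = 1, taking the integral from 0 to b.
Expanding the polynomial and integrating term by term, ∫|ψ|² du = A²·(b^9/630).
Hence A² = 1/[b^9/630].
With b = 5.58: A² = 0.0001201 and A = 0.01096.

A ≈ 0.0110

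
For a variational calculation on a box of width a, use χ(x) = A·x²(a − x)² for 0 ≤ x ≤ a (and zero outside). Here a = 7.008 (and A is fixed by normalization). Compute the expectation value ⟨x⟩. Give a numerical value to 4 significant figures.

The expectation value is the |χ|²-weighted average of x: ∫ x|χ|² dx.
The ratio of the moment integral to the normalization integral gives ⟨x⟩ = a/2.
With a = 7.008, ⟨x⟩ = 3.5040.

⟨x⟩ ≈ 3.504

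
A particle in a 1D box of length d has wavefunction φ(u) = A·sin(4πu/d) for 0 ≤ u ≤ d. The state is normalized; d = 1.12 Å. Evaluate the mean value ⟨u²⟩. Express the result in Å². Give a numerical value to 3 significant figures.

⟨u^2⟩ ≈ 0.414 Å^2

⟨u²⟩ = ∫ u^2 |φ|² du over the full domain.
Since the A² factors cancel between numerator and denominator, ⟨u²⟩ = -d^2/(32·π^2) + d^2/3.
Putting d = 1.12 gives 0.4142.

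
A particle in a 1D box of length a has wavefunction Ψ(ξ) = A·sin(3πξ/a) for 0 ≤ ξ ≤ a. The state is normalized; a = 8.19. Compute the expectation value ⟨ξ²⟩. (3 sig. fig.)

By definition ⟨ξ²⟩ = ∫ ξ^2 |Ψ(ξ)|² dξ.
The ratio of the moment integral to the normalization integral gives ⟨ξ²⟩ = -a^2/(18·π^2) + a^2/3.
With a = 8.19, ⟨ξ^2⟩ = 21.98.

⟨ξ^2⟩ ≈ 22.0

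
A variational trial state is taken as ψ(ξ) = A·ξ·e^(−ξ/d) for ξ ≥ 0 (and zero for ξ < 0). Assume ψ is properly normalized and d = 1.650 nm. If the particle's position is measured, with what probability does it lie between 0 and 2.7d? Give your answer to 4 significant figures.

P = ∫_{0}^{2.7d} |ψ(ξ)|² dξ.
Since A² = 1/(d^3/4), this is the region integral divided by the full normalization integral.
In terms of u = ξ/d (A² and the length scale cancel between numerator and denominator), P = [∫_{0}^{2.7} u^2·e^(-2·u) du] / [∫_{0}^{∞} u^2·e^(-2·u) du].
An antiderivative of u^2·e^(-2·u) is -(2·u^2 + 2·u + 1)·e^(-2·u)/4; evaluating from 0 to 2.7 gives 1/4 - 1049·e^(-27/5)/200, while the full integral is 1/4.
Taking the ratio, P = 0.90524.

P ≈ 0.9052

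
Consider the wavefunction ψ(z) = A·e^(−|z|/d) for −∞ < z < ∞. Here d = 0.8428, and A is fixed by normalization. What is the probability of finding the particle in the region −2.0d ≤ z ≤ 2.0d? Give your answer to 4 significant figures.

P = ∫_{−2.0d}^{2.0d} |ψ(z)|² dz.
With A² fixed by ∫|ψ|² = 1, i.e. A² = (d)^(−1), substitute and integrate.
By symmetry take twice the z ≥ 0 contribution in numerator and denominator; the 2's cancel. In terms of u = z/d (A² and the length scale cancel between numerator and denominator), P = [∫_{0}^{2.0} e^(-2·u) du] / [∫_{0}^{∞} e^(-2·u) du].
An antiderivative of e^(-2·u) is -e^(-2·u)/2; evaluating from 0 to 2.0 gives 1/2 - e^(-4)/2, while the full integral is 1/2.
This works out to P = 0.98168.

P ≈ 0.9817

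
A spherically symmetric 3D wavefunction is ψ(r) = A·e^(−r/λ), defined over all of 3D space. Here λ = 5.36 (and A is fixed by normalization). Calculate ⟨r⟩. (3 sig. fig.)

By definition ⟨r⟩ = ∫ r |ψ(r)|² 4πr² dr.
Using ∫₀^∞ rⁿ e^(−αr) dr = n!/αⁿ⁺¹, evaluating both integrals, ⟨r⟩ = 3·λ/2.
Putting λ = 5.36 gives 8.040.

⟨r⟩ ≈ 8.04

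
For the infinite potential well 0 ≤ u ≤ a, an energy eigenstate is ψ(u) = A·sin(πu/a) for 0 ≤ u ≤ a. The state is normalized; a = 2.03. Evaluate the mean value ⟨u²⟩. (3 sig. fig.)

⟨u^2⟩ ≈ 1.16

By definition ⟨u²⟩ = ∫ u^2 |ψ(u)|² du.
With ∫₀^a sin²(nπu/a) du = a/2, the ratio of the moment integral to the normalization integral gives ⟨u²⟩ = -a^2/(2·π^2) + a^2/3.
With a = 2.03, ⟨u^2⟩ = 1.165.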